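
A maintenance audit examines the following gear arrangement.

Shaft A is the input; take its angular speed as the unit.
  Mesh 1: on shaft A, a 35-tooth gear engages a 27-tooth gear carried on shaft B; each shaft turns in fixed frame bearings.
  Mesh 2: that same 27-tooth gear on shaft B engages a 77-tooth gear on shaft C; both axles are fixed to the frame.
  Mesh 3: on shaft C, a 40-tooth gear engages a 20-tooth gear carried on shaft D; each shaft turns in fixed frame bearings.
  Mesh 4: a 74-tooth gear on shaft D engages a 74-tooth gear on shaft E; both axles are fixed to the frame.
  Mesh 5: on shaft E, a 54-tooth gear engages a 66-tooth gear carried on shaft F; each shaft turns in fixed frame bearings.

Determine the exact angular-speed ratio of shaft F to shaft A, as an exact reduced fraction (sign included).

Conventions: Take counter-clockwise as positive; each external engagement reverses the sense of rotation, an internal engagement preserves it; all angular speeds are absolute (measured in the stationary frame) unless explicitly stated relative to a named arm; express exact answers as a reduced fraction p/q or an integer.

-90/121

class = fixed-axis compound train [5 meshes; 5 ratios multiply, 5 sense flips]
mesh 1 [35T→27T]: running ratio 35/27, sense −
mesh 2 [27T→77T]: running ratio 5/11, sense +
mesh 3 [40T→20T]: running ratio 10/11, sense −
mesh 4 [74T→74T]: running ratio 10/11, sense +
mesh 5 [54T→66T]: running ratio 90/121, sense −
ω_out/ω_in = -90/121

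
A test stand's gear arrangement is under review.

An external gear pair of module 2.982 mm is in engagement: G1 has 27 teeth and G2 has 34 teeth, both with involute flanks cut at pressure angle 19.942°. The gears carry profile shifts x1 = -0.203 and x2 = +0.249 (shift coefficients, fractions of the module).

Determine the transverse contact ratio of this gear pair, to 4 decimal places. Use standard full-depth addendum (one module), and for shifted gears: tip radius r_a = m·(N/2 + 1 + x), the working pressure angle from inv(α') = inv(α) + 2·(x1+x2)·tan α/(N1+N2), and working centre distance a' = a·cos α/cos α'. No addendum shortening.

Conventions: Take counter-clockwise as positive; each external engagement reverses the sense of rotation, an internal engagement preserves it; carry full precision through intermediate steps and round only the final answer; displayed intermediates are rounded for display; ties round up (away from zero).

1.6457

class = single-mesh tooth geometry [involute pair 27T × 34T, m = 2.982]
base radii: r_b1 = 37.843124, r_b2 = 47.654305
tip radii: r_a1 = 42.633654, r_a2 = 54.418518
inv(α') = inv(19.942°) + 2·(-0.203+0.249)·tan α/(27+34) = 0.01531791  ⇒  α' = 20.17714°
a' = a·cos α / cos α' = 90.9510·cos 19.942°/cos 20.17714° = 91.087399
action lengths: √(r_a1²−r_b1²) = 19.634826, √(r_a2²−r_b2²) = 26.276269
base pitch p_b = π·m·cos α = 8.806495
CR = (19.634826 + 26.276269 − 91.087399·sin 20.17714°)/8.806495 = 1.645704
contact ratio ≈ 1.6457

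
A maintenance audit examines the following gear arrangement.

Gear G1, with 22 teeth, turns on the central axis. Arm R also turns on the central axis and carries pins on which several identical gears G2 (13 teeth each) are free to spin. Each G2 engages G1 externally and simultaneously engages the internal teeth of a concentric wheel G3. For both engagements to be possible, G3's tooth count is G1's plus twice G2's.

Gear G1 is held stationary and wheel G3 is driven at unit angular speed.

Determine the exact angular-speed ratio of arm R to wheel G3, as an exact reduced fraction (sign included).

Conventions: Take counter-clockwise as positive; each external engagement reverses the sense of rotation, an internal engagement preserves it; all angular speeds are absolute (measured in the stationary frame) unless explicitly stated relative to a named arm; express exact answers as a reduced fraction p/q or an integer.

class = planetary set [G3 = 22+2·13 = 48; Willis about the carrier]
ring teeth: 22 + 2·13 = 48
22(ω_sun−ω_arm) = −48(ω_ring−ω_arm),  ω_sun = 0, ω_ring = 1
22(0−ω_arm) = −48(1−ω_arm)  ⇒  70·ω_arm = 48  ⇒  ω_arm = 24/35
ω_out/ω_in = 24/35

24/35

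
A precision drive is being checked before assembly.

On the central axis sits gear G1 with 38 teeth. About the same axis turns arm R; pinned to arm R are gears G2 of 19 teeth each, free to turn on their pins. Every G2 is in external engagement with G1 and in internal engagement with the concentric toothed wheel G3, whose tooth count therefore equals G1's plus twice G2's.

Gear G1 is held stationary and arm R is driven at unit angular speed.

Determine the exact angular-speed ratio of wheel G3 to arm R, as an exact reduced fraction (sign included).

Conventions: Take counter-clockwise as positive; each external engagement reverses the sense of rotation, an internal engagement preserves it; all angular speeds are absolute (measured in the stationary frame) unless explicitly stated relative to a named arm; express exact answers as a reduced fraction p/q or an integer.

class = planetary set [G3 = 38+2·19 = 76; Willis about the carrier]
ring teeth: 38 + 2·19 = 76
38(ω_sun−ω_arm) = −76(ω_ring−ω_arm),  ω_sun = 0, ω_arm = 1
ω_ring = 1 − (38/76)(0−1) = 3/2
ω_out/ω_in = 3/2

3/2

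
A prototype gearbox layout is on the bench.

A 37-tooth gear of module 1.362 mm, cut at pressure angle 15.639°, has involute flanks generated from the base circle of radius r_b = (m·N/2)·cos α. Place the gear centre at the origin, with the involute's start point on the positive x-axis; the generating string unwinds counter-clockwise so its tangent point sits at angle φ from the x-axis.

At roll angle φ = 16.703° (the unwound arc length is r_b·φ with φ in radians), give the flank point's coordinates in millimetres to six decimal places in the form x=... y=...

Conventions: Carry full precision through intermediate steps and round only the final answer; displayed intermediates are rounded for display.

class = single-mesh tooth geometry [base-circle involute, m = 1.362, 37T]
pitch radius r_p = m·N/2 = 1.362·37/2 = 25.197000
base radius r_b = r_p·cos α = 25.197000·cos 15.639° = 24.264189
roll angle φ = 16.703° = 0.29152234 rad
x = r_b·(cos φ + φ·sin φ) = 25.273436
y = r_b·(sin φ − φ·cos φ) = 0.198685

x=25.273436 y=0.198685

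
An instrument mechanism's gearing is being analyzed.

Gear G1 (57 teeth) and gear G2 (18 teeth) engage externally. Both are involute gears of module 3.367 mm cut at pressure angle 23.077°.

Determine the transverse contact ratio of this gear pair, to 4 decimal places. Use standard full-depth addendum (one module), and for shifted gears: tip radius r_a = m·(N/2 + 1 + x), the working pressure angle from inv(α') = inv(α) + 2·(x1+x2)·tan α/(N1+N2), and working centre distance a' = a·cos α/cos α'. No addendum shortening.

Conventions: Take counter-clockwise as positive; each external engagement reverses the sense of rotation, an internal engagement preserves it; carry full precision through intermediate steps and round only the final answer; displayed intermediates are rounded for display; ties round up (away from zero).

recognized (one external pair, fixed centres): single-mesh tooth geometry, m = 3.367, N1 = 57, N2 = 18
base radii: r_b1 = 88.280717, r_b2 = 27.878121
tip radii: r_a1 = 99.326500, r_a2 = 33.670000
no profile shift: α' = α, a' = a
action lengths: √(r_a1²−r_b1²) = 45.522177, √(r_a2²−r_b2²) = 18.880658
base pitch p_b = π·m·cos α = 9.731300
CR = (45.522177 + 18.880658 − 126.262500·sin 23.07700°)/9.731300 = 1.532374
contact ratio ≈ 1.5324

1.5324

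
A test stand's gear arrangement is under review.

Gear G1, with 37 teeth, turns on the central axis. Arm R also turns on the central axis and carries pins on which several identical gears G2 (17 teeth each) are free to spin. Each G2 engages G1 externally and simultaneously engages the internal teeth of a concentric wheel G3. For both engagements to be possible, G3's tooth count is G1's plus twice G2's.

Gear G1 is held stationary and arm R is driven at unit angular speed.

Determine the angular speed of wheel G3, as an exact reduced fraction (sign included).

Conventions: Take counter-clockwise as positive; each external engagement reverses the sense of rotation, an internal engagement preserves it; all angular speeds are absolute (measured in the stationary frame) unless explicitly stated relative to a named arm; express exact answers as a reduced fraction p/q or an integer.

planetary set (37T centre, 17T on arm, 71T internal) — Willis relation
ring teeth: 37 + 2·17 = 71
37(ω_sun−ω_arm) = −71(ω_ring−ω_arm),  ω_sun = 0, ω_arm = 1
ω_ring = 1 − (37/71)(0−1) = 108/71
exact speed ratio = 108/71

108/71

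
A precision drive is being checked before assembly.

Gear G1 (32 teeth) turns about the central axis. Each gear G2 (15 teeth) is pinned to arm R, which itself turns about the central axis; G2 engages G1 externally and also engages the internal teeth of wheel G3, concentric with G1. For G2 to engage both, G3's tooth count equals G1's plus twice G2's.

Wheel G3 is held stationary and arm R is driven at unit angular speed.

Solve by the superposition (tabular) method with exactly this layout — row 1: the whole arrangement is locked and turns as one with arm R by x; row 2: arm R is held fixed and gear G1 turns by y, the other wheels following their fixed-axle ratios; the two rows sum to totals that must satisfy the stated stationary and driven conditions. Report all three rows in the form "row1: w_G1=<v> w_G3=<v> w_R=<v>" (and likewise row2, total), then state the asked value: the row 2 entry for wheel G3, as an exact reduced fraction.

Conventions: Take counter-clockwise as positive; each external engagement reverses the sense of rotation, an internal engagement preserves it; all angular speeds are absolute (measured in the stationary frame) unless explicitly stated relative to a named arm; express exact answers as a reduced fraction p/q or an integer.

row1: w_G1=1 w_G3=1 w_R=1
row2: w_G1=31/16 w_G3=-1 w_R=0
total: w_G1=47/16 w_G3=0 w_R=1
asked value: -1

recognized (axles ride arm R): planetary set, 32/15/62 teeth
row 1: whole set turns with the arm by x
row 2: sun turns y, ring = −(32/62)·y, arm 0
boundary: total ω_ring = x − (32/62)·y = 0 and total ω_arm = x = 1  ⇒  y = 31/16, x = 1
row 2 ring = −(32/62)·31/16 = -1
totals (row 1 + row 2): sun 1 + 31/16 = 47/16, ring 1 + (-1) = 0, arm 1 + 0 = 1
asked cell (row2, ring) = -1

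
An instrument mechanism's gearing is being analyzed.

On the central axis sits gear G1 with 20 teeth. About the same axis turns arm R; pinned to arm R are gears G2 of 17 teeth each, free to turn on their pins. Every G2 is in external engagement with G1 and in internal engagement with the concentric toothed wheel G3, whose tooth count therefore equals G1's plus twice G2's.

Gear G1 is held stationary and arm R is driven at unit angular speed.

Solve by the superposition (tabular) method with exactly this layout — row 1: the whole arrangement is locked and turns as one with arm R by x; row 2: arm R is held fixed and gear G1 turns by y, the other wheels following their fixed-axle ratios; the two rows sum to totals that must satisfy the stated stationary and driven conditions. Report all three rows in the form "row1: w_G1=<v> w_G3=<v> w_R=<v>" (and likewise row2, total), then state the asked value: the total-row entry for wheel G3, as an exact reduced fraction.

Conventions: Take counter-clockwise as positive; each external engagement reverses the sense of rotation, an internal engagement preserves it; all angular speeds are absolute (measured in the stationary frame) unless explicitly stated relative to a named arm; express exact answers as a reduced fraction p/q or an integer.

row1: w_G1=1 w_G3=1 w_R=1
row2: w_G1=-1 w_G3=10/27 w_R=0
total: w_G1=0 w_G3=37/27 w_R=1
asked value: 37/27

topology: planetary set — G1 20T / G2 17T / G3 54T, arm = carrier (Willis)
row 1 (train locked, turned with arm): all members turn x
row 2 — arm fixed, fixed-axis ratios: sun y, ring −(20/54)·y, arm 0
boundary: total ω_sun = x + y = 0 and total ω_arm = x = 1  ⇒  y = -1, x = 1
row 2 ring = −(20/54)·(-1) = 10/27
totals (row 1 + row 2): sun 1 + (-1) = 0, ring 1 + 10/27 = 37/27, arm 1 + 0 = 1
asked cell (total, ring) = 37/27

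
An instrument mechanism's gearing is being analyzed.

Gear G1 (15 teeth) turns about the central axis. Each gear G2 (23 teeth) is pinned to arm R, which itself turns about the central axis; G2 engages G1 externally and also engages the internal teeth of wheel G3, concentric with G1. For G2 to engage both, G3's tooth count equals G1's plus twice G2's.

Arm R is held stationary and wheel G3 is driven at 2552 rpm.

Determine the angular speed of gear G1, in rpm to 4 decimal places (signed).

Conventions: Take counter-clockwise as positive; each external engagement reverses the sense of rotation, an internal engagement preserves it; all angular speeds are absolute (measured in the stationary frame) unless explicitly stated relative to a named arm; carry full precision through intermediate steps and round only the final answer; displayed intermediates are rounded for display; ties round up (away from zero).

planetary set (15T centre, 23T on arm, 61T internal) — Willis relation
normalise by the input: solve with ω_ring = 1, then scale by 2552 rpm
ring teeth: 15 + 2·23 = 61
15(ω_sun−ω_arm) = −61(ω_ring−ω_arm),  ω_arm = 0, ω_ring = 1
ω_sun = 0 − (61/15)(1−0) = -61/15
scale: ω_sun = -61/15 × 2552 rpm = -10378.1333 rpm

-10378.1333 rpm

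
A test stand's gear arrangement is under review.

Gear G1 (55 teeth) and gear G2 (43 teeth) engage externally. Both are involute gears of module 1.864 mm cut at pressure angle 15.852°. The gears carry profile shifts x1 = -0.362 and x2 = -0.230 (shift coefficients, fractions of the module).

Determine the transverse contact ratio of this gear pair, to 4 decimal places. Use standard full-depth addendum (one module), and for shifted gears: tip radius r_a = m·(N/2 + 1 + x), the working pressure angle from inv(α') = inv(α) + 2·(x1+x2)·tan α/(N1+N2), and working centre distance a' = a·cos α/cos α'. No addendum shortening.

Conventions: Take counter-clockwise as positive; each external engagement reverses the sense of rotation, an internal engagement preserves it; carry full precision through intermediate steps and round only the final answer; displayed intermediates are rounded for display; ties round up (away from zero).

topology: single-mesh involute geometry — m = 1.864, 55T/43T pair
base radii: r_b1 = 49.310607, r_b2 = 38.551929
tip radii: r_a1 = 52.449232, r_a2 = 41.511280
inv(α') = inv(15.852°) + 2·(-0.362-0.230)·tan α/(55+43) = 0.00385178  ⇒  α' = 12.86569°
a' = a·cos α / cos α' = 91.3360·cos 15.852°/cos 12.86569° = 90.125155
action lengths: √(r_a1²−r_b1²) = 17.871373, √(r_a2²−r_b2²) = 15.392697
base pitch p_b = π·m·cos α = 5.633231
CR = (17.871373 + 15.392697 − 90.125155·sin 12.86569°)/5.633231 = 2.342569
contact ratio ≈ 2.3426

2.3426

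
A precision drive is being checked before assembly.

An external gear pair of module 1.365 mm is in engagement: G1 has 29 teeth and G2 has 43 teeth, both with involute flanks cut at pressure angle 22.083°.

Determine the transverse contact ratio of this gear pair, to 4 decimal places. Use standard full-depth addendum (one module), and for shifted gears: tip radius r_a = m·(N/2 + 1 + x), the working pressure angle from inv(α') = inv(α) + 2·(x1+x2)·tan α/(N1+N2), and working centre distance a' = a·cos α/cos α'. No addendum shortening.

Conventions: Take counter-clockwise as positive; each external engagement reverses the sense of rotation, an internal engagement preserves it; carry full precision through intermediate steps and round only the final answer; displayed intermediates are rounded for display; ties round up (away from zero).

1.5972

topology: single-mesh involute geometry — m = 1.365, 29T/43T pair
base radii: r_b1 = 18.340527, r_b2 = 27.194574
tip radii: r_a1 = 21.157500, r_a2 = 30.712500
no profile shift: α' = α, a' = a
action lengths: √(r_a1²−r_b1²) = 10.548218, √(r_a2²−r_b2²) = 14.272800
base pitch p_b = π·m·cos α = 3.973687
CR = (10.548218 + 14.272800 − 49.140000·sin 22.08300°)/3.973687 = 1.597224
contact ratio ≈ 1.5972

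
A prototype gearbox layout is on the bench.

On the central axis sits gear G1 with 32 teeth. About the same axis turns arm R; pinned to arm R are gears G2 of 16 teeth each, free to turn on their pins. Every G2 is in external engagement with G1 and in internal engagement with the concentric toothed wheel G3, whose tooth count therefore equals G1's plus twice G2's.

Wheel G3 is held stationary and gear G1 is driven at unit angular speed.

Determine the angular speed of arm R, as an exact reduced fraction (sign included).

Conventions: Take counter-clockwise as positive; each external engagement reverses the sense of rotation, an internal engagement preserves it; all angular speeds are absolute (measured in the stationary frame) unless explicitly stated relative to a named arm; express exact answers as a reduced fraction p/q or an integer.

1/3

class = planetary set [G3 = 32+2·16 = 64; Willis about the carrier]
ring teeth: 32 + 2·16 = 64
32(ω_sun−ω_arm) = −64(ω_ring−ω_arm),  ω_ring = 0, ω_sun = 1
32(1−ω_arm) = −64(0−ω_arm)  ⇒  96·ω_arm = 32  ⇒  ω_arm = 1/3
exact speed ratio = 1/3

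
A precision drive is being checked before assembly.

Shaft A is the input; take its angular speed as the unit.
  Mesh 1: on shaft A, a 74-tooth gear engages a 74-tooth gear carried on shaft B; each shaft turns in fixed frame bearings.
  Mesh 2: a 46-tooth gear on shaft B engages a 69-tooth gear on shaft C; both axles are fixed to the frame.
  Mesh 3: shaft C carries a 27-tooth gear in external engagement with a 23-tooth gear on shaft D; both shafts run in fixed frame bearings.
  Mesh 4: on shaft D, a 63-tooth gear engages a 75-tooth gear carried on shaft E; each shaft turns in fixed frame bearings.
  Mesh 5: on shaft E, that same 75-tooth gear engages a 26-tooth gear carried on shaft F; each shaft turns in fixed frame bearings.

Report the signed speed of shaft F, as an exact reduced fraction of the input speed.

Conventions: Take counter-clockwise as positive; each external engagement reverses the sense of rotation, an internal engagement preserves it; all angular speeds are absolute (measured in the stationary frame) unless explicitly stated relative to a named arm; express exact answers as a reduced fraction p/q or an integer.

-567/299

5-mesh fixed-axis compound train (all bearings frame-fixed)
mesh 1 [74T→74T]: |ω|/ω_in = 1×74/74 = 1, sense flips to −
mesh 2 [46T→69T]: |ω|/ω_in = 1×46/69 = 2/3, sense flips to +
mesh 3 [27T→23T]: |ω|/ω_in = (2/3)×27/23 = 18/23, sense flips to −
mesh 4 [63T→75T]: |ω|/ω_in = (18/23)×63/75 = 378/575, sense flips to +
mesh 5 [75T→26T]: |ω|/ω_in = (378/575)×75/26 = 567/299, sense flips to −
signed output speed (× input speed) = -567/299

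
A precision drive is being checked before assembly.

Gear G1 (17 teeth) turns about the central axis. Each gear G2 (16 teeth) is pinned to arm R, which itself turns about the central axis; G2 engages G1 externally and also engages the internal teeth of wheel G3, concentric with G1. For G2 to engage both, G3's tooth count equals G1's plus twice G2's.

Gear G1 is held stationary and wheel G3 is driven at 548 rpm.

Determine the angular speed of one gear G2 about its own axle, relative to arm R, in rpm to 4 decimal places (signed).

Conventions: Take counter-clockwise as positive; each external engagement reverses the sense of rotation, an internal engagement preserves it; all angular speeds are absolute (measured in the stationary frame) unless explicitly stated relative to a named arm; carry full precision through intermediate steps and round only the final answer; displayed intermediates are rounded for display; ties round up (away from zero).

+432.2765 rpm

planetary set (17T centre, 16T on arm, 49T internal) — Willis relation
normalise by the input: solve with ω_ring = 1, then scale by 548 rpm
ring teeth: 17 + 2·16 = 49
17(ω_sun−ω_arm) = −49(ω_ring−ω_arm),  ω_sun = 0, ω_ring = 1
17(0−ω_arm) = −49(1−ω_arm)  ⇒  66·ω_arm = 49  ⇒  ω_arm = 49/66
sun–planet mesh: 17·(0−49/66) = −16·(ω_p−ω_arm)  ⇒  ω_p−ω_arm = 833/1056
scale: ω_p−ω_arm = 833/1056 × 548 rpm = +432.2765 rpm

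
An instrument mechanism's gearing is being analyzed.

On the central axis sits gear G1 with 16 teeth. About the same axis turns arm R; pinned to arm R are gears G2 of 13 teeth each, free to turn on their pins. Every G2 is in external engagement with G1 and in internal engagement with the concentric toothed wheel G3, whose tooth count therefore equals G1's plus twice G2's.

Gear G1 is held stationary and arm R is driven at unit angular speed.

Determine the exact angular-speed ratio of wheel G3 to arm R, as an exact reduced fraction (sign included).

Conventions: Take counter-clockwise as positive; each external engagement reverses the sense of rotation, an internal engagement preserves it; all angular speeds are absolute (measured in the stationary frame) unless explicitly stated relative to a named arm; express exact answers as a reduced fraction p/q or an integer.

recognized (axles ride arm R): planetary set, 16/13/42 teeth
ring teeth: 16 + 2·13 = 42
16(ω_sun−ω_arm) = −42(ω_ring−ω_arm),  ω_sun = 0, ω_arm = 1
ω_ring = 1 − (16/42)(0−1) = 29/21
ω_out/ω_in = 29/21

29/21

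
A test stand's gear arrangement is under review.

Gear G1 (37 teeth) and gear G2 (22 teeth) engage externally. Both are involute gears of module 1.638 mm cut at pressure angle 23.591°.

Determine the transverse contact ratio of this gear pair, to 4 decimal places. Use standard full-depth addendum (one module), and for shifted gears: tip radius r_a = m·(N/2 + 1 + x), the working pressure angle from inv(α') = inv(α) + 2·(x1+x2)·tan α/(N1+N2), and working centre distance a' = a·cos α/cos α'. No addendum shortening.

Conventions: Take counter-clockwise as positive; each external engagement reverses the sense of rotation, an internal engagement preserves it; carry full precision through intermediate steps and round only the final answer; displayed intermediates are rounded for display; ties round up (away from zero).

class = single-mesh tooth geometry [involute pair 37T × 22T, m = 1.638]
base radii: r_b1 = 27.770445, r_b2 = 16.512157
tip radii: r_a1 = 31.941000, r_a2 = 19.656000
no profile shift: α' = α, a' = a
action lengths: √(r_a1²−r_b1²) = 15.780680, √(r_a2²−r_b2²) = 10.663349
base pitch p_b = π·m·cos α = 4.715861
CR = (15.780680 + 10.663349 − 48.321000·sin 23.59100°)/4.715861 = 1.506770
contact ratio ≈ 1.5068

1.5068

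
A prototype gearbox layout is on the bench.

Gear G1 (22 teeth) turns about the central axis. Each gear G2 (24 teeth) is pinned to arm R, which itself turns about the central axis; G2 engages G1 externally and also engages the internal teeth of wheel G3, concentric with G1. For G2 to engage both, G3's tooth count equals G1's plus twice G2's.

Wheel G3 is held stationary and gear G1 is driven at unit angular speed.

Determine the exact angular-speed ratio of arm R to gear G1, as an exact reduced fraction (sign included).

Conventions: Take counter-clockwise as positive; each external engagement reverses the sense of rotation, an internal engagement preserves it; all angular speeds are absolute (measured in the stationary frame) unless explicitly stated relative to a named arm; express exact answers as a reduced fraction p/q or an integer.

planetary set (22T centre, 24T on arm, 70T internal) — Willis relation
ring teeth: 22 + 2·24 = 70
22(ω_sun−ω_arm) = −70(ω_ring−ω_arm),  ω_ring = 0, ω_sun = 1
22(1−ω_arm) = −70(0−ω_arm)  ⇒  92·ω_arm = 22  ⇒  ω_arm = 11/46
ω_out/ω_in = 11/46

11/46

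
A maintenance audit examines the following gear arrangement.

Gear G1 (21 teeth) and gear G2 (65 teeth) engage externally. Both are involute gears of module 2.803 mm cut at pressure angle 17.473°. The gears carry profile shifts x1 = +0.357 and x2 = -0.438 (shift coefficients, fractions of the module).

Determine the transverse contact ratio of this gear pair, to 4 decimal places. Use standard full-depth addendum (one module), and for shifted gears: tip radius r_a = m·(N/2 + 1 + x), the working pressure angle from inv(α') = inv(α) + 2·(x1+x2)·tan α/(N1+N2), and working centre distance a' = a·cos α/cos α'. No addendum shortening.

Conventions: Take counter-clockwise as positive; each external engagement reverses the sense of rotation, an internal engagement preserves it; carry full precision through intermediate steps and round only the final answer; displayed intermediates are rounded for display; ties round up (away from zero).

1.7362

recognized (one external pair, fixed centres): single-mesh tooth geometry, m = 2.803, N1 = 21, N2 = 65
base radii: r_b1 = 28.073488, r_b2 = 86.894129
tip radii: r_a1 = 33.235171, r_a2 = 92.672786
inv(α') = inv(17.473°) + 2·(+0.357-0.438)·tan α/(21+65) = 0.00922644  ⇒  α' = 17.12271°
a' = a·cos α / cos α' = 120.5290·cos 17.473°/cos 17.12271° = 120.299738
action lengths: √(r_a1²−r_b1²) = 17.789207, √(r_a2²−r_b2²) = 32.212662
base pitch p_b = π·m·cos α = 8.399568
CR = (17.789207 + 32.212662 − 120.299738·sin 17.12271°)/8.399568 = 1.736198
contact ratio ≈ 1.7362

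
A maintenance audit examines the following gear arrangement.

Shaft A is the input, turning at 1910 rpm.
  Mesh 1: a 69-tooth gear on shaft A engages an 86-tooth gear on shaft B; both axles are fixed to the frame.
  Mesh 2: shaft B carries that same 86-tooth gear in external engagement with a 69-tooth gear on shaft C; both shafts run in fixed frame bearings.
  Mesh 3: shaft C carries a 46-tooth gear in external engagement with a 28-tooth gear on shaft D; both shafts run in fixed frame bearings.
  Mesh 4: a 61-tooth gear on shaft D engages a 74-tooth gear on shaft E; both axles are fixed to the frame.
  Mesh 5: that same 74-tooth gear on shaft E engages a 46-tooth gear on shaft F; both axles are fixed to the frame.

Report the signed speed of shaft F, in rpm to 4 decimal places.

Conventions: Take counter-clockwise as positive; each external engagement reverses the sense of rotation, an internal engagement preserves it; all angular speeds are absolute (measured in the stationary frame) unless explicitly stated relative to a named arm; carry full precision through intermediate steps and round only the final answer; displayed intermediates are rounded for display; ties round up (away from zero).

-4161.0714 rpm

class = fixed-axis compound train [5 meshes; 5 ratios multiply, 5 sense flips]
mesh 1 [69T→86T]: ω = 1910.0000×69/86 = 1532.4419 rpm, sense flips to −
mesh 2 [86T→69T]: ω = 1532.4419×86/69 = 1910.0000 rpm, sense flips to +
mesh 3 [46T→28T]: ω = 1910.0000×46/28 = 3137.8571 rpm, sense flips to −
mesh 4 [61T→74T]: ω = 3137.8571×61/74 = 2586.6120 rpm, sense flips to +
mesh 5 [74T→46T]: ω = 2586.6120×74/46 = 4161.0714 rpm, sense flips to −
signed output speed = -4161.0714 rpm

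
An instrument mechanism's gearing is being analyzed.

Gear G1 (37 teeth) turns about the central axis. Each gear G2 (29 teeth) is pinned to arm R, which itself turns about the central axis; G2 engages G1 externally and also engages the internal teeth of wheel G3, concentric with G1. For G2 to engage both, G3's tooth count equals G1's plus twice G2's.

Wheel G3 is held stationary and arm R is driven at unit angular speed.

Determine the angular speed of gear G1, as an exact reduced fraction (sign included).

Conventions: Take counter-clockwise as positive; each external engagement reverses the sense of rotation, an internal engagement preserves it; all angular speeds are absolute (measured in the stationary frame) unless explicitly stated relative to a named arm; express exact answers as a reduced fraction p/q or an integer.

132/37

class = planetary set [G3 = 37+2·29 = 95; Willis about the carrier]
ring teeth: 37 + 2·29 = 95
37(ω_sun−ω_arm) = −95(ω_ring−ω_arm),  ω_ring = 0, ω_arm = 1
ω_sun = 1 − (95/37)(0−1) = 132/37
exact speed ratio = 132/37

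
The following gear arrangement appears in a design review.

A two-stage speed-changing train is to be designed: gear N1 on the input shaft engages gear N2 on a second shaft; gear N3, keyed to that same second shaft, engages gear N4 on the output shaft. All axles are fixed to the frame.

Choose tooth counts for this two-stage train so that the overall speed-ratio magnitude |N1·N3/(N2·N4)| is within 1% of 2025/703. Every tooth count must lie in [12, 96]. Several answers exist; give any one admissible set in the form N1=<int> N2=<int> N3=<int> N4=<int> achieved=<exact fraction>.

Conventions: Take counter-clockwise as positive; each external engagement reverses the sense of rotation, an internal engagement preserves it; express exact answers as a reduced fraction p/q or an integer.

N1=25 N2=19 N3=81 N4=37 achieved=2025/703

topology: fixed-axis compound train — 2 stages, target 2025/703
target = 2025/703 in lowest terms: an exact hit needs N1·N3 = k·2025 and N2·N4 = k·703 for one integer k, every count in [12, 96]; additionally prefer no 1:1 stage (N1 ≠ N2, N3 ≠ N4)
k = 1: N1·N3 = 2025 = 25·81, N2·N4 = 703 = 19·37
achieved = 25·81/(19·37) = 2025/703; |achieved − target| = 0 ≤ 81/2812 ✓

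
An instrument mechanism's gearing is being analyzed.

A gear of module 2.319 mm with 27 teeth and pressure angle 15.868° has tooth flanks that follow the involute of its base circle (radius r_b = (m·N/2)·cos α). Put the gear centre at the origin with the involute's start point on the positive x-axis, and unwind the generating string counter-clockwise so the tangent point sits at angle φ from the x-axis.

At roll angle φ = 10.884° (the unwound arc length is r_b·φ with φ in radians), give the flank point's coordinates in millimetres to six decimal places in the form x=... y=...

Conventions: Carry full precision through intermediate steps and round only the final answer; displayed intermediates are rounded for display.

x=30.651978 y=0.068560

topology: single-mesh involute geometry — m = 2.319, N = 27
pitch radius r_p = m·N/2 = 2.319·27/2 = 31.306500
base radius r_b = r_p·cos α = 31.306500·cos 15.868° = 30.113540
roll angle φ = 10.884° = 0.18996164 rad
x = r_b·(cos φ + φ·sin φ) = 30.651978
y = r_b·(sin φ − φ·cos φ) = 0.068560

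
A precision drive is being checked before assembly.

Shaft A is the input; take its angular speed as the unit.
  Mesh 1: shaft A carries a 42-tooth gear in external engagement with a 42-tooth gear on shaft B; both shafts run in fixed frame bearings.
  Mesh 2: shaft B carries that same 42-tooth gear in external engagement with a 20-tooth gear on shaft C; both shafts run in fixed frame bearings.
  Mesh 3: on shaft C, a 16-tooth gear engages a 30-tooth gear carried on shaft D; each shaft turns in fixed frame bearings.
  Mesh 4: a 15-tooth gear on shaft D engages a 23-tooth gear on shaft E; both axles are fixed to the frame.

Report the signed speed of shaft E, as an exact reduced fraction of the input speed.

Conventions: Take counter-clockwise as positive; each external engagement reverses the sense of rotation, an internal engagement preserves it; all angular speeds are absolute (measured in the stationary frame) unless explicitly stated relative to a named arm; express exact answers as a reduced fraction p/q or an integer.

84/115

4-mesh fixed-axis compound train (all bearings frame-fixed)
mesh 1 [42T→42T]: |ω|/ω_in = 1×42/42 = 1, sense flips to −
mesh 2 [42T→20T]: |ω|/ω_in = 1×42/20 = 21/10, sense flips to +
mesh 3 [16T→30T]: |ω|/ω_in = (21/10)×16/30 = 28/25, sense flips to −
mesh 4 [15T→23T]: |ω|/ω_in = (28/25)×15/23 = 84/115, sense flips to +
signed output speed (× input speed) = 84/115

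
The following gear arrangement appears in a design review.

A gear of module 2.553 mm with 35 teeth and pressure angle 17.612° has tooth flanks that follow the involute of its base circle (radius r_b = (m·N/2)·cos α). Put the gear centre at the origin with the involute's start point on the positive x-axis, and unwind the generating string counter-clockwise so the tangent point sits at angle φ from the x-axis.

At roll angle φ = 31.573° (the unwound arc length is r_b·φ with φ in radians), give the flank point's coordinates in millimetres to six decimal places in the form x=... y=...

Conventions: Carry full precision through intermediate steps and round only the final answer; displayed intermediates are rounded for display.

x=48.566155 y=2.303842

topology: single-mesh involute geometry — m = 2.553, N = 35
pitch radius r_p = m·N/2 = 2.553·35/2 = 44.677500
base radius r_b = r_p·cos α = 44.677500·cos 17.612° = 42.583346
roll angle φ = 31.573° = 0.55105280 rad
x = r_b·(cos φ + φ·sin φ) = 48.566155
y = r_b·(sin φ − φ·cos φ) = 2.303842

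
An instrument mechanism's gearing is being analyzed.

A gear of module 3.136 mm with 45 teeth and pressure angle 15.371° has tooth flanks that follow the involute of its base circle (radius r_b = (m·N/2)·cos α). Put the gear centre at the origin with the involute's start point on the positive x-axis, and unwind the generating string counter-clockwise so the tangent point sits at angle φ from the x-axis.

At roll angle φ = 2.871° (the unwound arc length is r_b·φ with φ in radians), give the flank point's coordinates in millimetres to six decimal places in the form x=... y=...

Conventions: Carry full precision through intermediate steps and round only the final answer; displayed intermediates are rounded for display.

x=68.121408 y=0.002853

single-mesh involute tooth geometry (45T wheel at module 3.136)
pitch radius r_p = m·N/2 = 3.136·45/2 = 70.560000
base radius r_b = r_p·cos α = 70.560000·cos 15.371° = 68.036047
roll angle φ = 2.871° = 0.05010840 rad
x = r_b·(cos φ + φ·sin φ) = 68.121408
y = r_b·(sin φ − φ·cos φ) = 0.002853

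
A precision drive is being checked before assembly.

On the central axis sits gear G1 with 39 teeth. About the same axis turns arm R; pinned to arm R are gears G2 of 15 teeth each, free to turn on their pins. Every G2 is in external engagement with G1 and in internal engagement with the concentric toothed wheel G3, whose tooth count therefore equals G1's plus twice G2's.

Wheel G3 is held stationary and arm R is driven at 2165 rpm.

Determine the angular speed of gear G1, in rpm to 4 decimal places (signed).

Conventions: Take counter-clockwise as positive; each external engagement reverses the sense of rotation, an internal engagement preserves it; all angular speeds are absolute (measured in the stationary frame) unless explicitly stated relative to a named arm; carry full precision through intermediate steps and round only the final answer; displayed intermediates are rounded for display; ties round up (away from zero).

+5995.3846 rpm

class = planetary set [G3 = 39+2·15 = 69; Willis about the carrier]
normalise by the input: solve with ω_arm = 1, then scale by 2165 rpm
ring teeth: 39 + 2·15 = 69
39(ω_sun−ω_arm) = −69(ω_ring−ω_arm),  ω_ring = 0, ω_arm = 1
ω_sun = 1 − (69/39)(0−1) = 36/13
scale: ω_sun = 36/13 × 2165 rpm = +5995.3846 rpm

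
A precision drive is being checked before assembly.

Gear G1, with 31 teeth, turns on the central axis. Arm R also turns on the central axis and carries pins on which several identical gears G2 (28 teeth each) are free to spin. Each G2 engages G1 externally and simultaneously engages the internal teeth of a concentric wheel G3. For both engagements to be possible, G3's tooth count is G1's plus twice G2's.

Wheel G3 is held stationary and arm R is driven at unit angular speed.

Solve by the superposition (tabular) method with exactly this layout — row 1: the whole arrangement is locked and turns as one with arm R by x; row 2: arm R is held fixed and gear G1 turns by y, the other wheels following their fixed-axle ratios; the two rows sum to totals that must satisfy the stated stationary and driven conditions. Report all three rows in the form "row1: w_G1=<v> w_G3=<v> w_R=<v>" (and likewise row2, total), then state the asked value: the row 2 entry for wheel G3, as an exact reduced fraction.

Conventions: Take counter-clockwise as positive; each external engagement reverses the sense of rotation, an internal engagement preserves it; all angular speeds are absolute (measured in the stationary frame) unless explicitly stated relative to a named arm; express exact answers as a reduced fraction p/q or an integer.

row1: w_G1=1 w_G3=1 w_R=1
row2: w_G1=87/31 w_G3=-1 w_R=0
total: w_G1=118/31 w_G3=0 w_R=1
asked value: -1

planetary set (31T centre, 28T on arm, 87T internal) — Willis relation
row 1: whole set turns with the arm by x
superposition row 2 [arm held]: sun y, ring −(31/87)·y, arm 0
boundary: total ω_ring = x − (31/87)·y = 0 and total ω_arm = x = 1  ⇒  y = 87/31, x = 1
row 2 ring = −(31/87)·87/31 = -1
totals (row 1 + row 2): sun 1 + 87/31 = 118/31, ring 1 + (-1) = 0, arm 1 + 0 = 1
asked cell (row2, ring) = -1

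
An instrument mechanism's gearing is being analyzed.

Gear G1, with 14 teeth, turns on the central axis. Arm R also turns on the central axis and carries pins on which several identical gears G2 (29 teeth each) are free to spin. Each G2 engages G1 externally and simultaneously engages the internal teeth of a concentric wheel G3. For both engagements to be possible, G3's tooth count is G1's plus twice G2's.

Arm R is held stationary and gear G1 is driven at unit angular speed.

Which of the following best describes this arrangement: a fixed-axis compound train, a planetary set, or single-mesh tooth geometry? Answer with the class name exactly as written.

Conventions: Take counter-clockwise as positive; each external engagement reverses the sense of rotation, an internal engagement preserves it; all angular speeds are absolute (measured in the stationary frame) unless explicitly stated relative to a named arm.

planetary set

planetary set (14T centre, 29T on arm, 72T internal) — Willis relation
classification: planetary set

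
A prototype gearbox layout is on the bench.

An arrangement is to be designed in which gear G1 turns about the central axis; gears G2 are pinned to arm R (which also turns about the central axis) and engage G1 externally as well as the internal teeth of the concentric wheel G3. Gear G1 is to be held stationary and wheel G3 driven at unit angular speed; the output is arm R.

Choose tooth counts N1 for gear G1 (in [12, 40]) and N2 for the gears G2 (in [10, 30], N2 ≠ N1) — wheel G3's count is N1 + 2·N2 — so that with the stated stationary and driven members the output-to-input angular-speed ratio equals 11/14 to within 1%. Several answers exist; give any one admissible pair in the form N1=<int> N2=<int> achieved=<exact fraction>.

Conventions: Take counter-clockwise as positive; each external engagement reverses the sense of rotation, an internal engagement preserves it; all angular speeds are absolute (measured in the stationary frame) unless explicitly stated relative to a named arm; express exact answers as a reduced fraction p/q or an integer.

topology: planetary set — design target 11/14, arm = carrier (Willis)
Willis with ω_sun = 0: ω_arm/ω_ring = N3/(N1+N3); set equal to 11/14  ⇒  N3/N1 = (11/14)/(1 − 11/14) = 11/3
N3 = N1 + 2·N2  ⇒  N2/N1 = (N3/N1 − 1)/2 = (11/3 − 1)/2 = 4/3
smallest multiple with N1 ≥ 12 and N2 ≥ 10: k = 4  ⇒  N1 = 4·3 = 12, N2 = 4·4 = 16 (N1 ≤ 40, N2 ≤ 30, N2 ≠ N1 ✓), N3 = 12 + 2·16 = 44
check: N3/(N1+N3) with N1 = 12, N3 = 44 gives 11/14; |achieved − target| = 0 ≤ 11/1400 ✓

N1=12 N2=16 achieved=11/14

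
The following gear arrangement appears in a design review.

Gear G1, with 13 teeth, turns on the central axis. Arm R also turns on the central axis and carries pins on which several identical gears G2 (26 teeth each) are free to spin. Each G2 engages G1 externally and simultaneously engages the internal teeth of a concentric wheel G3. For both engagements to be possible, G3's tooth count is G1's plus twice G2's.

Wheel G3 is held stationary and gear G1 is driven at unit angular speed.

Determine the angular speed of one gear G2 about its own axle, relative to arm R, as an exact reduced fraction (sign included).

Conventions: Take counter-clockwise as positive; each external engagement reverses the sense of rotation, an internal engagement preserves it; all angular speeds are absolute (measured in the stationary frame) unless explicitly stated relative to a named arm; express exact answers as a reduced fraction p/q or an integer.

-5/12

planetary set (13T centre, 26T on arm, 65T internal) — Willis relation
ring teeth: 13 + 2·26 = 65
13(ω_sun−ω_arm) = −65(ω_ring−ω_arm),  ω_ring = 0, ω_sun = 1
13(1−ω_arm) = −65(0−ω_arm)  ⇒  78·ω_arm = 13  ⇒  ω_arm = 1/6
sun–planet mesh: 13·(1−1/6) = −26·(ω_p−ω_arm)  ⇒  ω_p−ω_arm = -5/12
exact speed ratio = -5/12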